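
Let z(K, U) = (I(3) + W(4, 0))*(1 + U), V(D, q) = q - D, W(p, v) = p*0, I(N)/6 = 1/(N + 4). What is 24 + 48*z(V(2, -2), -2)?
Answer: -120/7 ≈ -17.143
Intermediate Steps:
I(N) = 6/(4 + N) (I(N) = 6/(N + 4) = 6/(4 + N))
W(p, v) = 0
z(K, U) = 6/7 + 6*U/7 (z(K, U) = (6/(4 + 3) + 0)*(1 + U) = (6/7 + 0)*(1 + U) = 6*(1 + U)/7 = 6/7 + 6*U/7)
24 + 48*z(V(2, -2), -2) = 24 + 48*(6/7 + (6/7)*(-2)) = 24 + 48*(6/7 - 12/7) = 24 + 48*(-6/7) = 24 - 288/7 = -120/7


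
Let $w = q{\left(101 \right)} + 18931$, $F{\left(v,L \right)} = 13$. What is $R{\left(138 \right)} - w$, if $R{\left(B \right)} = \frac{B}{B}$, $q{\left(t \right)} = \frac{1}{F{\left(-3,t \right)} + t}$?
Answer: $- \frac{2158021}{114} \approx -18930.0$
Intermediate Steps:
$q{\left(t \right)} = \frac{1}{13 + t}$
$R{\left(B \right)} = 1$
$w = \frac{2158135}{114}$ ($w = \frac{1}{13 + 101} + 18931 = \frac{1}{114} + 18931 = \frac{2158135}{114} \approx 18931.0$)
$R{\left(138 \right)} - w = 1 - \frac{2158135}{114} = - \frac{2158021}{114}$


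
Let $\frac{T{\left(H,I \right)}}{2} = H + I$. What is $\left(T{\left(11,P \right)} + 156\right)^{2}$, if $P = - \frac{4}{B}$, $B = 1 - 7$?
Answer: $\frac{289444}{9} \approx 32160.0$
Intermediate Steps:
$B = -6$ ($B = 1 - 7 = -6$)
$P = \frac{2}{3}$ ($P = - \frac{4}{-6} = \left(-4\right) \left(- \frac{1}{6}\right) = \frac{2}{3} \approx 0.66667$)
$T{\left(H,I \right)} = 2 H + 2 I$ ($T{\left(H,I \right)} = 2 \left(H + I\right) = 2 H + 2 I$)
$\left(T{\left(11,P \right)} + 156\right)^{2} = \left(\left(2 \cdot 11 + 2 \cdot \frac{2}{3}\right) + 156\right)^{2} = \left(\left(22 + \frac{4}{3}\right) + 156\right)^{2} = \left(\frac{70}{3} + 156\right)^{2} = \left(\frac{538}{3}\right)^{2} = \frac{289444}{9}$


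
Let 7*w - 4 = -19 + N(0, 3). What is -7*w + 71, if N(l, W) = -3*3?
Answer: 95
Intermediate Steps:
N(l, W) = -9
w = -24/7 (w = 4/7 + (-19 - 9)/7 = 4/7 + (1/7)*(-28) = 4/7 - 4 = -24/7 ≈ -3.4286)
-7*w + 71 = -7*(-24/7) + 71 = 24 + 71 = 95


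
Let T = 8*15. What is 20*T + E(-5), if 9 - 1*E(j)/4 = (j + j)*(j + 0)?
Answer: 2236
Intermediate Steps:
T = 120
E(j) = 36 - 8*j**2 (E(j) = 36 - 4*(j + j)*(j + 0) = 36 - 4*2*j*j = 36 - 8*j**2)
20*T + E(-5) = 20*120 + (36 - 8*(-5)**2) = 2400 + (36 - 8*25) = 2400 + (36 - 200) = 2400 - 164 = 2236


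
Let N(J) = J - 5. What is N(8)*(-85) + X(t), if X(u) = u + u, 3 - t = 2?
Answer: -253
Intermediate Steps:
t = 1 (t = 3 - 1*2 = 3 - 2 = 1)
X(u) = 2*u
N(J) = -5 + J
N(8)*(-85) + X(t) = (-5 + 8)*(-85) + 2*1 = 3*(-85) + 2 = -255 + 2 = -253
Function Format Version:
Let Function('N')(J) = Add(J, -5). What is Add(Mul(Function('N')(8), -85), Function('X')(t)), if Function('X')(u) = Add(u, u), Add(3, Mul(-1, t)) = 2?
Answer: -253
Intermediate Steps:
t = 1 (t = Add(3, Mul(-1, 2)) = Add(3, -2) = 1)
Function('X')(u) = Mul(2, u)
Function('N')(J) = Add(-5, J)
Add(Mul(Function('N')(8), -85), Function('X')(t)) = Add(Mul(Add(-5, 8), -85), Mul(2, 1)) = Add(Mul(3, -85), 2) = Add(-255, 2) = -253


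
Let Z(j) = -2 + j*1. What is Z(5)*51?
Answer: 153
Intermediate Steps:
Z(j) = -2 + j
Z(5)*51 = (-2 + 5)*51 = 3*51 = 153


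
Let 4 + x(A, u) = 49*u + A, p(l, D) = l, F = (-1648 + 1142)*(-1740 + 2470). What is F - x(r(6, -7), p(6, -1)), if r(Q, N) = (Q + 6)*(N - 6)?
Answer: -369514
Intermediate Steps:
r(Q, N) = (-6 + N)*(6 + Q) (r(Q, N) = (6 + Q)*(-6 + N) = (-6 + N)*(6 + Q))
F = -369380 (F = -506*730 = -369380)
x(A, u) = -4 + A + 49*u (x(A, u) = -4 + (49*u + A) = -4 + (A + 49*u) = -4 + A + 49*u)
F - x(r(6, -7), p(6, -1)) = -369380 - (-4 + (-36 - 6*6 + 6*(-7) - 7*6) + 49*6) = -369380 - (-4 + (-36 - 36 - 42 - 42) + 294) = -369380 - (-4 - 156 + 294) = -369380 - 1*134 = -369380 - 134 = -369514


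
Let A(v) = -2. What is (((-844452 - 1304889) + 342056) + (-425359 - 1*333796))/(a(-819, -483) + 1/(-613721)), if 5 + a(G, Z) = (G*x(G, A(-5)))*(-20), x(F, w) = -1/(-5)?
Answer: -157507812324/200748139 ≈ -784.60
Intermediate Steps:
x(F, w) = 1/5 (x(F, w) = -1*(-1/5) = 1/5)
a(G, Z) = -5 - 4*G (a(G, Z) = -5 + (G*(1/5))*(-20) = -5 + (G/5)*(-20) = -5 - 4*G)
(((-844452 - 1304889) + 342056) + (-425359 - 1*333796))/(a(-819, -483) + 1/(-613721)) = (((-844452 - 1304889) + 342056) + (-425359 - 1*333796))/((-5 - 4*(-819)) + 1/(-613721)) = ((-2149341 + 342056) + (-425359 - 333796))/((-5 + 3276) - 1/613721) = (-1807285 - 759155)/(3271 - 1/613721) = -2566440/2007481390/613721 = -2566440*613721/2007481390 = -157507812324/200748139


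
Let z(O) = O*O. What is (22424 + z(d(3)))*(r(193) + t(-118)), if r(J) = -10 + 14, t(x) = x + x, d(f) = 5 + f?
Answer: -5217216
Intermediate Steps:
z(O) = O²
t(x) = 2*x
r(J) = 4
(22424 + z(d(3)))*(r(193) + t(-118)) = (22424 + (5 + 3)²)*(4 + 2*(-118)) = (22424 + 8²)*(4 - 236) = (22424 + 64)*(-232) = 22488*(-232) = -5217216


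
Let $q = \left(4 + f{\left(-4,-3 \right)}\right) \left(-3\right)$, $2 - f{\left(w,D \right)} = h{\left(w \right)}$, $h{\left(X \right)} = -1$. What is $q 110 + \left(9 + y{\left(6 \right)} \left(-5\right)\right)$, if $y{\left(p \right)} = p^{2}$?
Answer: $-2481$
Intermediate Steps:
$f{\left(w,D \right)} = 3$ ($f{\left(w,D \right)} = 2 - -1 = 2 + 1 = 3$)
$q = -21$ ($q = \left(4 + 3\right) \left(-3\right) = 7 \left(-3\right) = -21$)
$q 110 + \left(9 + y{\left(6 \right)} \left(-5\right)\right) = \left(-21\right) 110 + \left(9 + 6^{2} \left(-5\right)\right) = -2310 + \left(9 + 36 \left(-5\right)\right) = -2310 + \left(9 - 180\right) = -2310 - 171 = -2481$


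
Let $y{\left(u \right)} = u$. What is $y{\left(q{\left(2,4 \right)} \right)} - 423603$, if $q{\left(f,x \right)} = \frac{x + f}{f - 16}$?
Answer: $- \frac{2965224}{7} \approx -4.236 \cdot 10^{5}$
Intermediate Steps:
$q{\left(f,x \right)} = \frac{f + x}{-16 + f}$
$y{\left(q{\left(2,4 \right)} \right)} - 423603 = \frac{2 + 4}{-16 + 2} - 423603 = \frac{1}{-14} \cdot 6 - 423603 = \left(- \frac{1}{14}\right) 6 - 423603 = - \frac{3}{7} - 423603 = - \frac{2965224}{7}$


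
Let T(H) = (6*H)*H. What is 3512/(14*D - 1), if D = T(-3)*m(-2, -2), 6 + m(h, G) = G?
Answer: -3512/6049 ≈ -0.58059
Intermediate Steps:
m(h, G) = -6 + G
T(H) = 6*H²
D = -432 (D = (6*(-3)²)*(-6 - 2) = (6*9)*(-8) = 54*(-8) = -432)
3512/(14*D - 1) = 3512/(14*(-432) - 1) = 3512/(-6048 - 1) = 3512/(-6049) = 3512*(-1/6049) = -3512/6049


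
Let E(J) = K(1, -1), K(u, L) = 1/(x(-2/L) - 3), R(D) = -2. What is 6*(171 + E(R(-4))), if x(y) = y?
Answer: 1020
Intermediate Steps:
K(u, L) = 1/(-3 - 2/L) (K(u, L) = 1/(-2/L - 3) = 1/(-3 - 2/L))
E(J) = -1 (E(J) = -1*(-1)/(2 + 3*(-1)) = -1*(-1)/(2 - 3) = -1*(-1)/(-1) = -1*(-1)*(-1) = -1)
6*(171 + E(R(-4))) = 6*(171 - 1) = 6*170 = 1020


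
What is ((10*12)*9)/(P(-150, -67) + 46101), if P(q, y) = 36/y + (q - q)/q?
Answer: 24120/1029577 ≈ 0.023427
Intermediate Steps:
P(q, y) = 36/y (P(q, y) = 36/y + 0/q = 36/y + 0 = 36/y)
((10*12)*9)/(P(-150, -67) + 46101) = ((10*12)*9)/(36/(-67) + 46101) = (120*9)/(36*(-1/67) + 46101) = 1080/(-36/67 + 46101) = 1080/(3088731/67) = 1080*(67/3088731) = 24120/1029577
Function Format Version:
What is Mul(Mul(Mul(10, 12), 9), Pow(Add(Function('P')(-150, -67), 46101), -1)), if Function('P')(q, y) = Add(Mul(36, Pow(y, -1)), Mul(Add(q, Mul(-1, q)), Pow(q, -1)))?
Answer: Rational(24120, 1029577) ≈ 0.023427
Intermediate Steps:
Function('P')(q, y) = Mul(36, Pow(y, -1)) (Function('P')(q, y) = Add(Mul(36, Pow(y, -1)), Mul(0, Pow(q, -1))) = Add(Mul(36, Pow(y, -1)), 0) = Mul(36, Pow(y, -1)))
Mul(Mul(Mul(10, 12), 9), Pow(Add(Function('P')(-150, -67), 46101), -1)) = Mul(Mul(Mul(10, 12), 9), Pow(Add(Mul(36, Pow(-67, -1)), 46101), -1)) = Mul(Mul(120, 9), Pow(Add(Mul(36, Rational(-1, 67)), 46101), -1)) = Mul(1080, Pow(Add(Rational(-36, 67), 46101), -1)) = Mul(1080, Pow(Rational(3088731, 67), -1)) = Mul(1080, Rational(67, 3088731)) = Rational(24120, 1029577)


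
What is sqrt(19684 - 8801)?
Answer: sqrt(10883) ≈ 104.32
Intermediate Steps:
sqrt(19684 - 8801) = sqrt(10883)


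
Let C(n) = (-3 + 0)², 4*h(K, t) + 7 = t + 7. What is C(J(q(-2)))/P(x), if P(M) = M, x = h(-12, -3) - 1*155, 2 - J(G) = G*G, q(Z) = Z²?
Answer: -36/623 ≈ -0.057785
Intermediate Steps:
h(K, t) = t/4 (h(K, t) = -7/4 + (t + 7)/4 = -7/4 + (7 + t)/4 = -7/4 + (7/4 + t/4) = t/4)
J(G) = 2 - G² (J(G) = 2 - G*G = 2 - G²)
C(n) = 9 (C(n) = (-3)² = 9)
x = -623/4 (x = (¼)*(-3) - 1*155 = -¾ - 155 = -623/4 ≈ -155.75)
C(J(q(-2)))/P(x) = 9/(-623/4) = 9*(-4/623) = -36/623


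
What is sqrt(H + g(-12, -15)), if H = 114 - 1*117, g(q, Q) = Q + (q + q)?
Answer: I*sqrt(42) ≈ 6.4807*I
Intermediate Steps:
g(q, Q) = Q + 2*q
H = -3 (H = 114 - 117 = -3)
sqrt(H + g(-12, -15)) = sqrt(-3 + (-15 + 2*(-12))) = sqrt(-3 + (-15 - 24)) = sqrt(-3 - 39) = sqrt(-42) = I*sqrt(42)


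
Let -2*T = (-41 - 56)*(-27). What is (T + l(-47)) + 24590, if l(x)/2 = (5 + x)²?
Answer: 53617/2 ≈ 26809.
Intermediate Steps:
l(x) = 2*(5 + x)²
T = -2619/2 (T = -(-41 - 56)*(-27)/2 = -(-97)*(-27)/2 = -½*2619 = -2619/2 ≈ -1309.5)
(T + l(-47)) + 24590 = (-2619/2 + 2*(5 - 47)²) + 24590 = (-2619/2 + 2*(-42)²) + 24590 = (-2619/2 + 2*1764) + 24590 = (-2619/2 + 3528) + 24590 = 4437/2 + 24590 = 53617/2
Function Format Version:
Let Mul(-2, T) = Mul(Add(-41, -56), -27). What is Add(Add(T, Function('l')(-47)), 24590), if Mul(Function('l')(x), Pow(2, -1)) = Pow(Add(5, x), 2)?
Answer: Rational(53617, 2) ≈ 26809.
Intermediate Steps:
Function('l')(x) = Mul(2, Pow(Add(5, x), 2))
T = Rational(-2619, 2) (T = Mul(Rational(-1, 2), Mul(Add(-41, -56), -27)) = Mul(Rational(-1, 2), Mul(-97, -27)) = Mul(Rational(-1, 2), 2619) = Rational(-2619, 2) ≈ -1309.5)
Add(Add(T, Function('l')(-47)), 24590) = Add(Add(Rational(-2619, 2), Mul(2, Pow(Add(5, -47), 2))), 24590) = Add(Add(Rational(-2619, 2), Mul(2, Pow(-42, 2))), 24590) = Add(Add(Rational(-2619, 2), Mul(2, 1764)), 24590) = Add(Add(Rational(-2619, 2), 3528), 24590) = Add(Rational(4437, 2), 24590) = Rational(53617, 2)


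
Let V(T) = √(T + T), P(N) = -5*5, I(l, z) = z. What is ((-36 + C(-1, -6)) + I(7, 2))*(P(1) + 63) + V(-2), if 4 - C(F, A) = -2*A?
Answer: -1596 + 2*I ≈ -1596.0 + 2.0*I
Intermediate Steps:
P(N) = -25
C(F, A) = 4 + 2*A (C(F, A) = 4 - (-2)*A = 4 + 2*A)
V(T) = √2*√T (V(T) = √(2*T) = √2*√T)
((-36 + C(-1, -6)) + I(7, 2))*(P(1) + 63) + V(-2) = ((-36 + (4 + 2*(-6))) + 2)*(-25 + 63) + √2*√(-2) = ((-36 + (4 - 12)) + 2)*38 + √2*(I*√2) = ((-36 - 8) + 2)*38 + 2*I = (-44 + 2)*38 + 2*I = -42*38 + 2*I = -1596 + 2*I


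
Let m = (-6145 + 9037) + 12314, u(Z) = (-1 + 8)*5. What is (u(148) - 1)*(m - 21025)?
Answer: -197846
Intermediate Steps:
u(Z) = 35 (u(Z) = 7*5 = 35)
m = 15206 (m = 2892 + 12314 = 15206)
(u(148) - 1)*(m - 21025) = (35 - 1)*(15206 - 21025) = 34*(-5819) = -197846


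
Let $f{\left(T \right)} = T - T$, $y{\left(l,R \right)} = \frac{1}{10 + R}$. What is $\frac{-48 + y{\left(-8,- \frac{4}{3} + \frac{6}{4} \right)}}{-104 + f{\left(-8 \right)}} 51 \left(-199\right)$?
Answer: $- \frac{14827689}{3172} \approx -4674.6$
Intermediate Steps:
$f{\left(T \right)} = 0$
$\frac{-48 + y{\left(-8,- \frac{4}{3} + \frac{6}{4} \right)}}{-104 + f{\left(-8 \right)}} 51 \left(-199\right) = \frac{-48 + \frac{1}{10 + \left(- \frac{4}{3} + \frac{6}{4}\right)}}{-104 + 0} \cdot 51 \left(-199\right) = \frac{-48 + \frac{1}{10 + \left(\left(-4\right) \frac{1}{3} + 6 \cdot \frac{1}{4}\right)}}{-104} \cdot 51 \left(-199\right) = \left(-48 + \frac{1}{10 + \left(- \frac{4}{3} + \frac{3}{2}\right)}\right) \left(- \frac{1}{104}\right) 51 \left(-199\right) = \left(-48 + \frac{1}{10 + \frac{1}{6}}\right) \left(- \frac{1}{104}\right) 51 \left(-199\right) = \left(-48 + \frac{1}{\frac{61}{6}}\right) \left(- \frac{1}{104}\right) 51 \left(-199\right) = \left(-48 + \frac{6}{61}\right) \left(- \frac{1}{104}\right) 51 \left(-199\right) = \left(- \frac{2922}{61}\right) \left(- \frac{1}{104}\right) 51 \left(-199\right) = \frac{1461}{3172} \cdot 51 \left(-199\right) = \frac{74511}{3172} \left(-199\right) = - \frac{14827689}{3172}$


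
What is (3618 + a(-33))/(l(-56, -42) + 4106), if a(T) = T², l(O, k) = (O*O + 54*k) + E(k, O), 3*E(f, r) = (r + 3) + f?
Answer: 14121/14827 ≈ 0.95238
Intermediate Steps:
E(f, r) = 1 + f/3 + r/3 (E(f, r) = ((r + 3) + f)/3 = ((3 + r) + f)/3 = (3 + f + r)/3 = 1 + f/3 + r/3)
l(O, k) = 1 + O² + O/3 + 163*k/3 (l(O, k) = (O*O + 54*k) + (1 + k/3 + O/3) = (O² + 54*k) + (1 + O/3 + k/3) = 1 + O² + O/3 + 163*k/3)
(3618 + a(-33))/(l(-56, -42) + 4106) = (3618 + (-33)²)/((1 + (-56)² + (⅓)*(-56) + (163/3)*(-42)) + 4106) = (3618 + 1089)/((1 + 3136 - 56/3 - 2282) + 4106) = 4707/(2509/3 + 4106) = 4707/(14827/3) = 4707*(3/14827) = 14121/14827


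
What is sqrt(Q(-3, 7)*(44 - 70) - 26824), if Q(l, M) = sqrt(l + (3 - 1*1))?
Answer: sqrt(-26824 - 26*I) ≈ 0.0794 - 163.78*I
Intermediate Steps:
Q(l, M) = sqrt(2 + l) (Q(l, M) = sqrt(l + (3 - 1)) = sqrt(l + 2) = sqrt(2 + l))
sqrt(Q(-3, 7)*(44 - 70) - 26824) = sqrt(sqrt(2 - 3)*(44 - 70) - 26824) = sqrt(sqrt(-1)*(-26) - 26824) = sqrt(I*(-26) - 26824) = sqrt(-26*I - 26824) = sqrt(-26824 - 26*I)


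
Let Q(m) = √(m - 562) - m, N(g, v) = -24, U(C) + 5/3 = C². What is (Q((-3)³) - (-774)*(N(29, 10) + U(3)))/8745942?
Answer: -4291/2915314 + I*√589/8745942 ≈ -0.0014719 + 2.7749e-6*I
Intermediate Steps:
U(C) = -5/3 + C²
Q(m) = √(-562 + m) - m
(Q((-3)³) - (-774)*(N(29, 10) + U(3)))/8745942 = ((√(-562 + (-3)³) - 1*(-3)³) - (-774)*(-24 + (-5/3 + 3²)))/8745942 = ((√(-562 - 27) - 1*(-27)) - (-774)*(-24 + (-5/3 + 9)))*(1/8745942) = ((√(-589) + 27) - (-774)*(-24 + 22/3))*(1/8745942) = ((I*√589 + 27) - (-774)*(-50)/3)*(1/8745942) = ((27 + I*√589) - 1*12900)*(1/8745942) = ((27 + I*√589) - 12900)*(1/8745942) = (-12873 + I*√589)*(1/8745942) = -4291/2915314 + I*√589/8745942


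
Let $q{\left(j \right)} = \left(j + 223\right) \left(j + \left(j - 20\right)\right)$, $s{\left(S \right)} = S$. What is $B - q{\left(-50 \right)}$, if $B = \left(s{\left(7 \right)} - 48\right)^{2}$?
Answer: $22441$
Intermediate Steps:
$q{\left(j \right)} = \left(-20 + 2 j\right) \left(223 + j\right)$ ($q{\left(j \right)} = \left(223 + j\right) \left(j + \left(j - 20\right)\right) = \left(223 + j\right) \left(j + \left(-20 + j\right)\right) = \left(223 + j\right) \left(-20 + 2 j\right) = \left(-20 + 2 j\right) \left(223 + j\right)$)
$B = 1681$ ($B = \left(7 - 48\right)^{2} = \left(-41\right)^{2} = 1681$)
$B - q{\left(-50 \right)} = 1681 - \left(-4460 + 2 \left(-50\right)^{2} + 426 \left(-50\right)\right) = 1681 - \left(-4460 + 2 \cdot 2500 - 21300\right) = 1681 - \left(-4460 + 5000 - 21300\right) = 1681 - -20760 = 1681 + 20760 = 22441$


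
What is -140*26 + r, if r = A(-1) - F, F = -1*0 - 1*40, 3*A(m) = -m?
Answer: -10799/3 ≈ -3599.7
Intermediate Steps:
A(m) = -m/3 (A(m) = (-m)/3 = -m/3)
F = -40 (F = 0 - 40 = -40)
r = 121/3 (r = -1/3*(-1) - 1*(-40) = 1/3 + 40 = 121/3 ≈ 40.333)
-140*26 + r = -140*26 + 121/3 = -3640 + 121/3 = -10799/3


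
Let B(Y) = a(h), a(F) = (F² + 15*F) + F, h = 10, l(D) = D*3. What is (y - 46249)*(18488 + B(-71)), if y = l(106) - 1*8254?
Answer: -1015860380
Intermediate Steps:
l(D) = 3*D
a(F) = F² + 16*F
B(Y) = 260 (B(Y) = 10*(16 + 10) = 10*26 = 260)
y = -7936 (y = 3*106 - 1*8254 = 318 - 8254 = -7936)
(y - 46249)*(18488 + B(-71)) = (-7936 - 46249)*(18488 + 260) = -54185*18748 = -1015860380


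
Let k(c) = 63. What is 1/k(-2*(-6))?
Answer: 1/63 ≈ 0.015873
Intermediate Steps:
1/k(-2*(-6)) = 1/63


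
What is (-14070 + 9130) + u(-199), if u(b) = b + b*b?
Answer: 34462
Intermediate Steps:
u(b) = b + b²
(-14070 + 9130) + u(-199) = (-14070 + 9130) - 199*(1 - 199) = -4940 - 199*(-198) = -4940 + 39402 = 34462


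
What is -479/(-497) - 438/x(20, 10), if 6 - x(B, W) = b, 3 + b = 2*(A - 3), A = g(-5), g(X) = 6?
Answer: -72083/497 ≈ -145.04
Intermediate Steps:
A = 6
b = 3 (b = -3 + 2*(6 - 3) = -3 + 2*3 = -3 + 6 = 3)
x(B, W) = 3 (x(B, W) = 6 - 1*3 = 6 - 3 = 3)
-479/(-497) - 438/x(20, 10) = -479/(-497) - 438/3 = -479*(-1/497) - 438*⅓ = 479/497 - 146 = -72083/497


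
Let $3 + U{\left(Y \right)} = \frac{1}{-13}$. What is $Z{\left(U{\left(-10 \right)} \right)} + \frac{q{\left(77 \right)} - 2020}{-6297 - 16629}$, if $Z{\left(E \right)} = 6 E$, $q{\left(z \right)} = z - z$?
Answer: $- \frac{2737990}{149019} \approx -18.373$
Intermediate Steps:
$q{\left(z \right)} = 0$
$U{\left(Y \right)} = - \frac{40}{13}$ ($U{\left(Y \right)} = -3 + \frac{1}{-13} = -3 - \frac{1}{13} = - \frac{40}{13}$)
$Z{\left(U{\left(-10 \right)} \right)} + \frac{q{\left(77 \right)} - 2020}{-6297 - 16629} = 6 \left(- \frac{40}{13}\right) + \frac{0 - 2020}{-6297 - 16629} = - \frac{240}{13} - \frac{2020}{-22926} = - \frac{240}{13} - - \frac{1010}{11463} = - \frac{240}{13} + \frac{1010}{11463} = - \frac{2737990}{149019}$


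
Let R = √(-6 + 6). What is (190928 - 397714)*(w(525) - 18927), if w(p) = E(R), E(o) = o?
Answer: 3913838622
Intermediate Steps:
R = 0 (R = √0 = 0)
w(p) = 0
(190928 - 397714)*(w(525) - 18927) = (190928 - 397714)*(0 - 18927) = -206786*(-18927) = 3913838622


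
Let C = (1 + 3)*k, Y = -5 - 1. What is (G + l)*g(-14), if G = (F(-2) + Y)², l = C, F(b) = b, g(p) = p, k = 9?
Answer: -1400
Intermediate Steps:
Y = -6
C = 36 (C = (1 + 3)*9 = 4*9 = 36)
l = 36
G = 64 (G = (-2 - 6)² = (-8)² = 64)
(G + l)*g(-14) = (64 + 36)*(-14) = 100*(-14) = -1400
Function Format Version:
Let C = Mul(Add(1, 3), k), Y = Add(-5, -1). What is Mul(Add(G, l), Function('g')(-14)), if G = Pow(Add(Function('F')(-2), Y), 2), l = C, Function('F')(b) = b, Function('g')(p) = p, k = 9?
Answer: -1400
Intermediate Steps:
Y = -6
C = 36 (C = Mul(Add(1, 3), 9) = Mul(4, 9) = 36)
l = 36
G = 64 (G = Pow(Add(-2, -6), 2) = Pow(-8, 2) = 64)
Mul(Add(G, l), Function('g')(-14)) = Mul(Add(64, 36), -14) = Mul(100, -14) = -1400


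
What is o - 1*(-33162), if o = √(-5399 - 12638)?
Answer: 33162 + I*√18037 ≈ 33162.0 + 134.3*I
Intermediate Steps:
o = I*√18037 (o = √(-18037) = I*√18037 ≈ 134.3*I)
o - 1*(-33162) = I*√18037 - 1*(-33162) = I*√18037 + 33162 = 33162 + I*√18037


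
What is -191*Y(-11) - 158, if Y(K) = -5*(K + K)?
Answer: -21168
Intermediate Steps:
Y(K) = -10*K
-191*Y(-11) - 158 = -(-1910)*(-11) - 158 = -191*110 - 158 = -21010 - 158 = -21168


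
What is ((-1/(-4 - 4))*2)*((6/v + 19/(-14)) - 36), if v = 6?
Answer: -509/56 ≈ -9.0893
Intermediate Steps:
((-1/(-4 - 4))*2)*((6/v + 19/(-14)) - 36) = ((-1/(-4 - 4))*2)*((6/6 + 19/(-14)) - 36) = ((-1/(-8))*2)*((6*(1/6) + 19*(-1/14)) - 36) = (-1/8*(-1)*2)*((1 - 19/14) - 36) = ((1/8)*2)*(-5/14 - 36) = (1/4)*(-509/14) = -509/56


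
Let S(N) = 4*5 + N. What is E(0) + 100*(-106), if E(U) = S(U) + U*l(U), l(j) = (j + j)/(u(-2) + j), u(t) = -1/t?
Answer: -10580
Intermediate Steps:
S(N) = 20 + N
l(j) = 2*j/(½ + j) (l(j) = (j + j)/(-1/(-2) + j) = (2*j)/(-1*(-½) + j) = (2*j)/(½ + j) = 2*j/(½ + j))
E(U) = 20 + U + 4*U²/(1 + 2*U) (E(U) = (20 + U) + U*(4*U/(1 + 2*U)) = (20 + U) + 4*U²/(1 + 2*U) = 20 + U + 4*U²/(1 + 2*U))
E(0) + 100*(-106) = (20 + 6*0² + 41*0)/(1 + 2*0) + 100*(-106) = (20 + 6*0 + 0)/(1 + 0) - 10600 = (20 + 0 + 0)/1 - 10600 = 1*20 - 10600 = 20 - 10600 = -10580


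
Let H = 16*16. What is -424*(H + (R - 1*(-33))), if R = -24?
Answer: -112360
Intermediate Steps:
H = 256
-424*(H + (R - 1*(-33))) = -424*(256 + (-24 - 1*(-33))) = -424*(256 + (-24 + 33)) = -424*(256 + 9) = -424*265 = -112360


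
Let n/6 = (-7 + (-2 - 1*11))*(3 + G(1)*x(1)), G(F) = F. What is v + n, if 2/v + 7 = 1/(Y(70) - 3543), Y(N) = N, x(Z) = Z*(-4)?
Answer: 1455247/12156 ≈ 119.71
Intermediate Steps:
x(Z) = -4*Z
v = -3473/12156 (v = 2/(-7 + 1/(70 - 3543)) = 2/(-7 + 1/(-3473)) = 2/(-7 - 1/3473) = 2/(-24312/3473) = 2*(-3473/24312) = -3473/12156 ≈ -0.28570)
n = 120 (n = 6*((-7 + (-2 - 1*11))*(3 + 1*(-4*1))) = 6*((-7 + (-2 - 11))*(3 + 1*(-4))) = 6*((-7 - 13)*(3 - 4)) = 6*(-20*(-1)) = 6*20 = 120)
v + n = -3473/12156 + 120 = 1455247/12156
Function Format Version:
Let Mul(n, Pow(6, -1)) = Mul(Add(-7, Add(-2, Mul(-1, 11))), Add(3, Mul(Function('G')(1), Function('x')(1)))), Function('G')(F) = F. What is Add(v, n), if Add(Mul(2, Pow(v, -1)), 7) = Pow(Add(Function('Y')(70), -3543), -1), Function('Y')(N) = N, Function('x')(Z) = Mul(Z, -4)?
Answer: Rational(1455247, 12156) ≈ 119.71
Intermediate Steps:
Function('x')(Z) = Mul(-4, Z)
v = Rational(-3473, 12156) (v = Mul(2, Pow(Add(-7, Pow(Add(70, -3543), -1)), -1)) = Mul(2, Pow(Add(-7, Pow(-3473, -1)), -1)) = Mul(2, Pow(Add(-7, Rational(-1, 3473)), -1)) = Mul(2, Pow(Rational(-24312, 3473), -1)) = Mul(2, Rational(-3473, 24312)) = Rational(-3473, 12156) ≈ -0.28570)
n = 120 (n = Mul(6, Mul(Add(-7, Add(-2, Mul(-1, 11))), Add(3, Mul(1, Mul(-4, 1))))) = Mul(6, Mul(Add(-7, Add(-2, -11)), Add(3, Mul(1, -4)))) = Mul(6, Mul(Add(-7, -13), Add(3, -4))) = Mul(6, Mul(-20, -1)) = Mul(6, 20) = 120)
Add(v, n) = Add(Rational(-3473, 12156), 120) = Rational(1455247, 12156)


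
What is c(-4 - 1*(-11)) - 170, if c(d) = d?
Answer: -163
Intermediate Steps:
c(-4 - 1*(-11)) - 170 = (-4 - 1*(-11)) - 170 = (-4 + 11) - 170 = 7 - 170 = -163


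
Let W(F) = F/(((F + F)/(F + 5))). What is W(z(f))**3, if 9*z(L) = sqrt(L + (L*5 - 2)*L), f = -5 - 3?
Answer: 5015/216 + 6403*sqrt(82)/2916 ≈ 43.102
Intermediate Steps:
f = -8
z(L) = sqrt(L + L*(-2 + 5*L))/9 (z(L) = sqrt(L + (L*5 - 2)*L)/9 = sqrt(L + (5*L - 2)*L)/9 = sqrt(L + (-2 + 5*L)*L)/9 = sqrt(L + L*(-2 + 5*L))/9)
W(F) = 5/2 + F/2 (W(F) = F/(((2*F)/(5 + F))) = F/((2*F/(5 + F))) = F*((5 + F)/(2*F)) = 5/2 + F/2)
W(z(f))**3 = (5/2 + (sqrt(-8*(-1 + 5*(-8)))/9)/2)**3 = (5/2 + (sqrt(-8*(-1 - 40))/9)/2)**3 = (5/2 + (sqrt(-8*(-41))/9)/2)**3 = (5/2 + (sqrt(328)/9)/2)**3 = (5/2 + ((2*sqrt(82))/9)/2)**3 = (5/2 + (2*sqrt(82)/9)/2)**3 = (5/2 + sqrt(82)/9)**3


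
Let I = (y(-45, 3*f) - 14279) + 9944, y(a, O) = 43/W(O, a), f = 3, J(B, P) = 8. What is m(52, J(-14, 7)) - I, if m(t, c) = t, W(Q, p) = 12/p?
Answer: 18193/4 ≈ 4548.3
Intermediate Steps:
y(a, O) = 43*a/12 (y(a, O) = 43/((12/a)) = 43*(a/12) = 43*a/12)
I = -17985/4 (I = ((43/12)*(-45) - 14279) + 9944 = (-645/4 - 14279) + 9944 = -57761/4 + 9944 = -17985/4 ≈ -4496.3)
m(52, J(-14, 7)) - I = 52 - 1*(-17985/4) = 52 + 17985/4 = 18193/4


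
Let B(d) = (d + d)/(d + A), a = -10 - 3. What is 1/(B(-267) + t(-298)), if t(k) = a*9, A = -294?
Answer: -187/21701 ≈ -0.0086171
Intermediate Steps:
a = -13
t(k) = -117 (t(k) = -13*9 = -117)
B(d) = 2*d/(-294 + d) (B(d) = (d + d)/(d - 294) = (2*d)/(-294 + d) = 2*d/(-294 + d))
1/(B(-267) + t(-298)) = 1/(2*(-267)/(-294 - 267) - 117) = 1/(2*(-267)/(-561) - 117) = 1/(2*(-267)*(-1/561) - 117) = 1/(178/187 - 117) = 1/(-21701/187) = -187/21701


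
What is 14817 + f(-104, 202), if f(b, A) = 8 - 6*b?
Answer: 15449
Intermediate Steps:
14817 + f(-104, 202) = 14817 + (8 - 6*(-104)) = 14817 + (8 + 624) = 14817 + 632 = 15449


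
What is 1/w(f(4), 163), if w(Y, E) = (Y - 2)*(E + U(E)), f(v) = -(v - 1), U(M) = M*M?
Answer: -1/133660 ≈ -7.4817e-6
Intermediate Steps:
U(M) = M²
f(v) = 1 - v (f(v) = -(-1 + v) = 1 - v)
w(Y, E) = (-2 + Y)*(E + E²) (w(Y, E) = (Y - 2)*(E + E²) = (-2 + Y)*(E + E²))
1/w(f(4), 163) = 1/(163*(-2 + (1 - 1*4) - 2*163 + 163*(1 - 1*4))) = 1/(163*(-2 + (1 - 4) - 326 + 163*(1 - 4))) = 1/(163*(-2 - 3 - 326 + 163*(-3))) = 1/(163*(-2 - 3 - 326 - 489)) = 1/(163*(-820)) = 1/(-133660) = -1/133660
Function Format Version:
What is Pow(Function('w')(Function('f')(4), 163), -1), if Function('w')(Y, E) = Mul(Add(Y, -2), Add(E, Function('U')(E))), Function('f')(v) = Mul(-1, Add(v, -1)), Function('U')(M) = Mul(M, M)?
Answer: Rational(-1, 133660) ≈ -7.4817e-6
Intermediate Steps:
Function('U')(M) = Pow(M, 2)
Function('f')(v) = Add(1, Mul(-1, v)) (Function('f')(v) = Mul(-1, Add(-1, v)) = Add(1, Mul(-1, v)))
Function('w')(Y, E) = Mul(Add(-2, Y), Add(E, Pow(E, 2))) (Function('w')(Y, E) = Mul(Add(Y, -2), Add(E, Pow(E, 2))) = Mul(Add(-2, Y), Add(E, Pow(E, 2))))
Pow(Function('w')(Function('f')(4), 163), -1) = Pow(Mul(163, Add(-2, Add(1, Mul(-1, 4)), Mul(-2, 163), Mul(163, Add(1, Mul(-1, 4))))), -1) = Pow(Mul(163, Add(-2, Add(1, -4), -326, Mul(163, Add(1, -4)))), -1) = Pow(Mul(163, Add(-2, -3, -326, Mul(163, -3))), -1) = Pow(Mul(163, Add(-2, -3, -326, -489)), -1) = Pow(Mul(163, -820), -1) = Pow(-133660, -1) = Rational(-1, 133660)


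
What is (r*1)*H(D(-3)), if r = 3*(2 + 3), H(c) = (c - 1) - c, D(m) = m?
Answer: -15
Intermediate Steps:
H(c) = -1 (H(c) = (-1 + c) - c = -1)
r = 15 (r = 3*5 = 15)
(r*1)*H(D(-3)) = (15*1)*(-1) = 15*(-1) = -15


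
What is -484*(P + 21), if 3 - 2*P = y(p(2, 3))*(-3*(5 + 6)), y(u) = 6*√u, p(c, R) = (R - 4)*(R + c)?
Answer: -10890 - 47916*I*√5 ≈ -10890.0 - 1.0714e+5*I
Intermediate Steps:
p(c, R) = (-4 + R)*(R + c)
P = 3/2 + 99*I*√5 (P = 3/2 - 6*√(3² - 4*3 - 4*2 + 3*2)*(-3*(5 + 6))/2 = 3/2 - 6*√(9 - 12 - 8 + 6)*(-3*11)/2 = 3/2 - 6*√(-5)*(-33)/2 = 3/2 - 6*(I*√5)*(-33)/2 = 3/2 - 6*I*√5*(-33)/2 = 3/2 - (-99)*I*√5 = 3/2 + 99*I*√5 ≈ 1.5 + 221.37*I)
-484*(P + 21) = -484*((3/2 + 99*I*√5) + 21) = -484*(45/2 + 99*I*√5) = -10890 - 47916*I*√5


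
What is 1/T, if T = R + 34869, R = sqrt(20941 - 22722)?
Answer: 34869/1215848942 - I*sqrt(1781)/1215848942 ≈ 2.8679e-5 - 3.471e-8*I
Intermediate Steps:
R = I*sqrt(1781) (R = sqrt(-1781) = I*sqrt(1781) ≈ 42.202*I)
T = 34869 + I*sqrt(1781) (T = I*sqrt(1781) + 34869 = 34869 + I*sqrt(1781) ≈ 34869.0 + 42.202*I)
1/T = 1/(34869 + I*sqrt(1781))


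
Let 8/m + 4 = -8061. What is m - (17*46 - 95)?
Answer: -5540663/8065 ≈ -687.00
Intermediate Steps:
m = -8/8065 (m = 8/(-4 - 8061) = 8/(-8065) = 8*(-1/8065) = -8/8065 ≈ -0.00099194)
m - (17*46 - 95) = -8/8065 - (17*46 - 95) = -8/8065 - (782 - 95) = -8/8065 - 1*687 = -8/8065 - 687 = -5540663/8065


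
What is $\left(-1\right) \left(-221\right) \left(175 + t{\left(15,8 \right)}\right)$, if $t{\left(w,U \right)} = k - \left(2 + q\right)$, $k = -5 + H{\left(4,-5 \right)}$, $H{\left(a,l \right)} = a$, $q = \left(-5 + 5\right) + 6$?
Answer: $36686$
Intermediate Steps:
$q = 6$ ($q = 0 + 6 = 6$)
$k = -1$ ($k = -5 + 4 = -1$)
$t{\left(w,U \right)} = -9$ ($t{\left(w,U \right)} = -1 - 8 = -9$)
$\left(-1\right) \left(-221\right) \left(175 + t{\left(15,8 \right)}\right) = \left(-1\right) \left(-221\right) \left(175 - 9\right) = 221 \cdot 166 = 36686$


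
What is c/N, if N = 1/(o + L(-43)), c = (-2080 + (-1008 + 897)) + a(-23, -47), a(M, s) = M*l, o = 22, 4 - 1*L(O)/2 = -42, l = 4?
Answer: -260262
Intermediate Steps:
L(O) = 92 (L(O) = 8 - 2*(-42) = 8 + 84 = 92)
a(M, s) = 4*M (a(M, s) = M*4 = 4*M)
c = -2283 (c = (-2080 + (-1008 + 897)) + 4*(-23) = (-2080 - 111) - 92 = -2191 - 92 = -2283)
N = 1/114 (N = 1/(22 + 92) = 1/114 ≈ 0.0087719)
c/N = -2283/1/114 = -2283*114 = -260262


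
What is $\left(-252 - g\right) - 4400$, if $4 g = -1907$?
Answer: $- \frac{16701}{4} \approx -4175.3$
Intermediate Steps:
$g = - \frac{1907}{4}$ ($g = \frac{1}{4} \left(-1907\right) = - \frac{1907}{4} \approx -476.75$)
$\left(-252 - g\right) - 4400 = \left(-252 - - \frac{1907}{4}\right) - 4400 = \left(-252 + \frac{1907}{4}\right) - 4400 = \frac{899}{4} - 4400 = - \frac{16701}{4}$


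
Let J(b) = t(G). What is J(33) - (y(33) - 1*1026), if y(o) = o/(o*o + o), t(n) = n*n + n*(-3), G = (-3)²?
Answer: 36719/34 ≈ 1080.0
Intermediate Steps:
G = 9
t(n) = n² - 3*n
J(b) = 54 (J(b) = 9*(-3 + 9) = 9*6 = 54)
y(o) = o/(o + o²) (y(o) = o/(o² + o) = o/(o + o²))
J(33) - (y(33) - 1*1026) = 54 - (1/(1 + 33) - 1*1026) = 54 - (1/34 - 1026) = 54 - 1*(-34883/34) = 54 + 34883/34 = 36719/34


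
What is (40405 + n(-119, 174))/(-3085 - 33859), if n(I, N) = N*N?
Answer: -70681/36944 ≈ -1.9132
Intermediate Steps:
n(I, N) = N²
(40405 + n(-119, 174))/(-3085 - 33859) = (40405 + 174²)/(-3085 - 33859) = (40405 + 30276)/(-36944) = 70681*(-1/36944) = -70681/36944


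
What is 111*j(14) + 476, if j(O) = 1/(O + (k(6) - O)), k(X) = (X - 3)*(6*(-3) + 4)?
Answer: 6627/14 ≈ 473.36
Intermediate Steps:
k(X) = 42 - 14*X (k(X) = (-3 + X)*(-18 + 4) = (-3 + X)*(-14) = 42 - 14*X)
j(O) = -1/42 (j(O) = 1/(O + ((42 - 14*6) - O)) = 1/(O + ((42 - 84) - O)) = 1/(O + (-42 - O)) = 1/(-42) = -1/42)
111*j(14) + 476 = 111*(-1/42) + 476 = -37/14 + 476 = 6627/14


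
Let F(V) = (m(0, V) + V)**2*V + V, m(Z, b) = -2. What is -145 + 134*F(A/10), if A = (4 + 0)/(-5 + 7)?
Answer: -3921/125 ≈ -31.368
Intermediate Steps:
A = 2 (A = 4/2 = 4*(1/2) = 2)
F(V) = V + V*(-2 + V)**2 (F(V) = (-2 + V)**2*V + V = V*(-2 + V)**2 + V = V + V*(-2 + V)**2)
-145 + 134*F(A/10) = -145 + 134*((2/10)*(1 + (-2 + 2/10)**2)) = -145 + 134*((2*(1/10))*(1 + (-2 + 2*(1/10))**2)) = -145 + 134*((1 + (-2 + 1/5)**2)/5) = -145 + 134*((1 + (-9/5)**2)/5) = -145 + 134*((1 + 81/25)/5) = -145 + 134*((1/5)*(106/25)) = -145 + 134*(106/125) = -145 + 14204/125 = -3921/125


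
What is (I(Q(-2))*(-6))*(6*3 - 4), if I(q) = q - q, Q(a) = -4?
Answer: 0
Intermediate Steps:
I(q) = 0
(I(Q(-2))*(-6))*(6*3 - 4) = (0*(-6))*(6*3 - 4) = 0*(18 - 4) = 0*14 = 0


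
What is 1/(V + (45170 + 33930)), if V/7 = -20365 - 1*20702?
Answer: -1/208369 ≈ -4.7992e-6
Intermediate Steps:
V = -287469 (V = 7*(-20365 - 1*20702) = 7*(-20365 - 20702) = 7*(-41067) = -287469)
1/(V + (45170 + 33930)) = 1/(-287469 + (45170 + 33930)) = 1/(-287469 + 79100) = 1/(-208369) = -1/208369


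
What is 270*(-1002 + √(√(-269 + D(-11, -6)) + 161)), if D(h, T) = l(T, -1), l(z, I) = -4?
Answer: -270540 + 270*√(161 + I*√273) ≈ -2.6711e+5 + 175.56*I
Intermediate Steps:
D(h, T) = -4
270*(-1002 + √(√(-269 + D(-11, -6)) + 161)) = 270*(-1002 + √(√(-269 - 4) + 161)) = 270*(-1002 + √(√(-273) + 161)) = 270*(-1002 + √(I*√273 + 161)) = 270*(-1002 + √(161 + I*√273)) = -270540 + 270*√(161 + I*√273)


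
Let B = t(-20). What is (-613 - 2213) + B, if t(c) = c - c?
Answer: -2826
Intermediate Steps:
t(c) = 0
B = 0
(-613 - 2213) + B = (-613 - 2213) + 0 = -2826 + 0 = -2826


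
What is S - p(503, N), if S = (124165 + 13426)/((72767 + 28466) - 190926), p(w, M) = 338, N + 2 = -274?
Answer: -30453825/89693 ≈ -339.53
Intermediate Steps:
N = -276 (N = -2 - 274 = -276)
S = -137591/89693 (S = 137591/(101233 - 190926) = 137591/(-89693) = 137591*(-1/89693) = -137591/89693 ≈ -1.5340)
S - p(503, N) = -137591/89693 - 1*338 = -137591/89693 - 338 = -30453825/89693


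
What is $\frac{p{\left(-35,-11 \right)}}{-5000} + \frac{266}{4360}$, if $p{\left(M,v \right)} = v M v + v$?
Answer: $\frac{62008}{68125} \approx 0.91021$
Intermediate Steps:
$p{\left(M,v \right)} = v + M v^{2}$ ($p{\left(M,v \right)} = M v v + v = M v^{2} + v = v + M v^{2}$)
$\frac{p{\left(-35,-11 \right)}}{-5000} + \frac{266}{4360} = \frac{\left(-11\right) \left(1 - -385\right)}{-5000} + \frac{266}{4360} = - 11 \left(1 + 385\right) \left(- \frac{1}{5000}\right) + 266 \cdot \frac{1}{4360} = \left(-11\right) 386 \left(- \frac{1}{5000}\right) + \frac{133}{2180} = \left(-4246\right) \left(- \frac{1}{5000}\right) + \frac{133}{2180} = \frac{2123}{2500} + \frac{133}{2180} = \frac{62008}{68125}$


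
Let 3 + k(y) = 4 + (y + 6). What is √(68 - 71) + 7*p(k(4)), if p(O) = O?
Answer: 77 + I*√3 ≈ 77.0 + 1.732*I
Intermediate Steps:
k(y) = 7 + y (k(y) = -3 + (4 + (y + 6)) = -3 + (4 + (6 + y)) = -3 + (10 + y) = 7 + y)
√(68 - 71) + 7*p(k(4)) = √(68 - 71) + 7*(7 + 4) = √(-3) + 7*11 = I*√3 + 77 = 77 + I*√3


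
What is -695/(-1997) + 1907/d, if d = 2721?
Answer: 5699374/5433837 ≈ 1.0489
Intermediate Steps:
-695/(-1997) + 1907/d = -695/(-1997) + 1907/2721 = -695*(-1/1997) + 1907*(1/2721) = 695/1997 + 1907/2721 = 5699374/5433837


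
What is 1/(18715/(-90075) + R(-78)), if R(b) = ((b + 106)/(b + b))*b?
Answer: 18015/248467 ≈ 0.072505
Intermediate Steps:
R(b) = 53 + b/2 (R(b) = ((106 + b)/((2*b)))*b = ((106 + b)*(1/(2*b)))*b = ((106 + b)/(2*b))*b = 53 + b/2)
1/(18715/(-90075) + R(-78)) = 1/(18715/(-90075) + (53 + (½)*(-78))) = 1/(18715*(-1/90075) + (53 - 39)) = 1/(-3743/18015 + 14) = 1/(248467/18015) = 18015/248467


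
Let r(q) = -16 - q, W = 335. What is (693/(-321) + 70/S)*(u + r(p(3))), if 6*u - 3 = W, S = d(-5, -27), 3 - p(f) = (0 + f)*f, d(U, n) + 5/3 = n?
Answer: -980784/4601 ≈ -213.17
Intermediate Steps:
d(U, n) = -5/3 + n
p(f) = 3 - f² (p(f) = 3 - (0 + f)*f = 3 - f*f = 3 - f²)
S = -86/3 (S = -5/3 - 27 = -86/3 ≈ -28.667)
u = 169/3 (u = ½ + (⅙)*335 = ½ + 335/6 = 169/3 ≈ 56.333)
(693/(-321) + 70/S)*(u + r(p(3))) = (693/(-321) + 70/(-86/3))*(169/3 + (-16 - (3 - 1*3²))) = (693*(-1/321) + 70*(-3/86))*(169/3 + (-16 - (3 - 1*9))) = (-231/107 - 105/43)*(169/3 + (-16 - (3 - 9))) = -21168*(169/3 + (-16 - 1*(-6)))/4601 = -21168*(169/3 + (-16 + 6))/4601 = -21168*(169/3 - 10)/4601 = -21168/4601*139/3 = -980784/4601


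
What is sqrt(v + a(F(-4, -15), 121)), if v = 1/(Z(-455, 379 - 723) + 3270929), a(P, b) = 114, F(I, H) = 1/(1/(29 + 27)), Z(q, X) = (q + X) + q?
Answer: 7*sqrt(994896578213)/653935 ≈ 10.677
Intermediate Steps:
Z(q, X) = X + 2*q (Z(q, X) = (X + q) + q = X + 2*q)
F(I, H) = 56 (F(I, H) = 1/(1/56) = 56)
v = 1/3269675 (v = 1/(((379 - 723) + 2*(-455)) + 3270929) = 1/((-344 - 910) + 3270929) = 1/(-1254 + 3270929) = 1/3269675 ≈ 3.0584e-7)
sqrt(v + a(F(-4, -15), 121)) = sqrt(1/3269675 + 114) = sqrt(372742951/3269675) = 7*sqrt(994896578213)/653935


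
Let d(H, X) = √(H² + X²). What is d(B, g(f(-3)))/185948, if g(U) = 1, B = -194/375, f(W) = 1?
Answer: √178261/69730500 ≈ 6.0549e-6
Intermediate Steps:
B = -194/375 (B = -194*1/375 = -194/375 ≈ -0.51733)
d(B, g(f(-3)))/185948 = √((-194/375)² + 1²)/185948 = √(37636/140625 + 1)*(1/185948) = √(178261/140625)*(1/185948) = (√178261/375)*(1/185948) = √178261/69730500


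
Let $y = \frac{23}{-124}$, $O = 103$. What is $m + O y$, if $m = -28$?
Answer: $- \frac{5841}{124} \approx -47.105$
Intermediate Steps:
$y = - \frac{23}{124}$ ($y = 23 \left(- \frac{1}{124}\right) = - \frac{23}{124} \approx -0.18548$)
$m + O y = -28 + 103 \left(- \frac{23}{124}\right) = -28 - \frac{2369}{124} = - \frac{5841}{124}$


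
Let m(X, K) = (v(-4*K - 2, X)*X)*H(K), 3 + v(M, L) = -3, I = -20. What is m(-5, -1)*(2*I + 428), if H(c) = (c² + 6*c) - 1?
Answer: -69840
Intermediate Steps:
H(c) = -1 + c² + 6*c
v(M, L) = -6 (v(M, L) = -3 - 3 = -6)
m(X, K) = -6*X*(-1 + K² + 6*K) (m(X, K) = (-6*X)*(-1 + K² + 6*K) = -6*X*(-1 + K² + 6*K))
m(-5, -1)*(2*I + 428) = (6*(-5)*(1 - 1*(-1)² - 6*(-1)))*(2*(-20) + 428) = (6*(-5)*(1 - 1*1 + 6))*(-40 + 428) = (6*(-5)*(1 - 1 + 6))*388 = (6*(-5)*6)*388 = -180*388 = -69840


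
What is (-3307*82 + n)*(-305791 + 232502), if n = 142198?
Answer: 9452522064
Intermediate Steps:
(-3307*82 + n)*(-305791 + 232502) = (-3307*82 + 142198)*(-305791 + 232502) = (-271174 + 142198)*(-73289) = -128976*(-73289) = 9452522064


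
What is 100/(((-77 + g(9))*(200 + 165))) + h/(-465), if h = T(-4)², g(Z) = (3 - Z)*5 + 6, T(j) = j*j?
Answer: -1896788/3428445 ≈ -0.55325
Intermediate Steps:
T(j) = j²
g(Z) = 21 - 5*Z (g(Z) = (15 - 5*Z) + 6 = 21 - 5*Z)
h = 256 (h = ((-4)²)² = 16² = 256)
100/(((-77 + g(9))*(200 + 165))) + h/(-465) = 100/(((-77 + (21 - 5*9))*(200 + 165))) + 256/(-465) = 100/(((-77 + (21 - 45))*365)) + 256*(-1/465) = 100/(((-77 - 24)*365)) - 256/465 = 100/((-101*365)) - 256/465 = 100/(-36865) - 256/465 = 100*(-1/36865) - 256/465 = -20/7373 - 256/465 = -1896788/3428445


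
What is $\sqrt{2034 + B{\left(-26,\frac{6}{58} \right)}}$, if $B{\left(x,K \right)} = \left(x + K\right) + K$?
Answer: $\frac{\sqrt{1688902}}{29} \approx 44.813$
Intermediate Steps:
$B{\left(x,K \right)} = x + 2 K$ ($B{\left(x,K \right)} = \left(K + x\right) + K = x + 2 K$)
$\sqrt{2034 + B{\left(-26,\frac{6}{58} \right)}} = \sqrt{2034 - \left(26 - 2 \cdot \frac{6}{58}\right)} = \sqrt{2034 - \left(26 - 2 \cdot 6 \cdot \frac{1}{58}\right)} = \sqrt{2034 + \left(-26 + 2 \cdot \frac{3}{29}\right)} = \sqrt{2034 + \left(-26 + \frac{6}{29}\right)} = \sqrt{2034 - \frac{748}{29}} = \sqrt{\frac{58238}{29}} = \frac{\sqrt{1688902}}{29}$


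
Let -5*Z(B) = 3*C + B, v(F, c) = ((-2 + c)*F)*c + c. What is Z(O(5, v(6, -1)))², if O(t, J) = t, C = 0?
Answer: 1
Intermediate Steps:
v(F, c) = c + F*c*(-2 + c) (v(F, c) = (F*(-2 + c))*c + c = F*c*(-2 + c) + c = c + F*c*(-2 + c))
Z(B) = -B/5 (Z(B) = -(3*0 + B)/5 = -(0 + B)/5 = -B/5)
Z(O(5, v(6, -1)))² = (-⅕*5)² = (-1)² = 1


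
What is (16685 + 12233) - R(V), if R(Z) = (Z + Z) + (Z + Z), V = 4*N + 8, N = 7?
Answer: 28774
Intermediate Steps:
V = 36 (V = 4*7 + 8 = 28 + 8 = 36)
R(Z) = 4*Z (R(Z) = 2*Z + 2*Z = 4*Z)
(16685 + 12233) - R(V) = (16685 + 12233) - 4*36 = 28918 - 1*144 = 28918 - 144 = 28774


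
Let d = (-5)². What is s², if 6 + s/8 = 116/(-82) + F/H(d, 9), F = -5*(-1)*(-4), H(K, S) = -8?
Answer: 2598544/1681 ≈ 1545.8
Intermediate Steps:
d = 25
F = -20 (F = 5*(-4) = -20)
s = -1612/41 (s = -48 + 8*(116/(-82) - 20/(-8)) = -48 + 8*(116*(-1/82) - 20*(-⅛)) = -48 + 8*(-58/41 + 5/2) = -48 + 8*(89/82) = -48 + 356/41 = -1612/41 ≈ -39.317)
s² = (-1612/41)² = 2598544/1681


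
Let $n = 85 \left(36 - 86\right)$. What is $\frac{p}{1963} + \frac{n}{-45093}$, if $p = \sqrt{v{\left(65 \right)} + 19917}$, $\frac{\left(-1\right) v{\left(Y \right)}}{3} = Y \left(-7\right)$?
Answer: $\frac{4250}{45093} + \frac{\sqrt{21282}}{1963} \approx 0.16857$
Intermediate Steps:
$n = -4250$ ($n = 85 \left(-50\right) = -4250$)
$v{\left(Y \right)} = 21 Y$ ($v{\left(Y \right)} = - 3 Y \left(-7\right) = - 3 \left(- 7 Y\right) = 21 Y$)
$p = \sqrt{21282}$ ($p = \sqrt{21 \cdot 65 + 19917} = \sqrt{1365 + 19917} = \sqrt{21282} \approx 145.88$)
$\frac{p}{1963} + \frac{n}{-45093} = \frac{\sqrt{21282}}{1963} - \frac{4250}{-45093} = \sqrt{21282} \cdot \frac{1}{1963} - - \frac{4250}{45093} = \frac{\sqrt{21282}}{1963} + \frac{4250}{45093} = \frac{4250}{45093} + \frac{\sqrt{21282}}{1963}$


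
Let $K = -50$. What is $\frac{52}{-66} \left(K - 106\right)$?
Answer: $\frac{1352}{11} \approx 122.91$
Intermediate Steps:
$\frac{52}{-66} \left(K - 106\right) = \frac{52}{-66} \left(-50 - 106\right) = 52 \left(- \frac{1}{66}\right) \left(-156\right) = \left(- \frac{26}{33}\right) \left(-156\right) = \frac{1352}{11}$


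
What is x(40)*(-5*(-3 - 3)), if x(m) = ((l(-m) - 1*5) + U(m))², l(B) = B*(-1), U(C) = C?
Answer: 168750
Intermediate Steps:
l(B) = -B
x(m) = (-5 + 2*m)² (x(m) = ((-(-1)*m - 1*5) + m)² = ((m - 5) + m)² = ((-5 + m) + m)² = (-5 + 2*m)²)
x(40)*(-5*(-3 - 3)) = (-5 + 2*40)²*(-5*(-3 - 3)) = (-5 + 80)²*(-5*(-6)) = 75²*30 = 5625*30 = 168750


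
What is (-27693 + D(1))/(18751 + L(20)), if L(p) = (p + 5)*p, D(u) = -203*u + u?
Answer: -27895/19251 ≈ -1.4490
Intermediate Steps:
D(u) = -202*u
L(p) = p*(5 + p) (L(p) = (5 + p)*p = p*(5 + p))
(-27693 + D(1))/(18751 + L(20)) = (-27693 - 202*1)/(18751 + 20*(5 + 20)) = (-27693 - 202)/(18751 + 20*25) = -27895/(18751 + 500) = -27895/19251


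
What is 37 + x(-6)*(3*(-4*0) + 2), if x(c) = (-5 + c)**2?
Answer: 279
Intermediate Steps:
37 + x(-6)*(3*(-4*0) + 2) = 37 + (-5 - 6)**2*(3*(-4*0) + 2) = 37 + (-11)**2*(3*0 + 2) = 37 + 121*(0 + 2) = 37 + 121*2 = 37 + 242 = 279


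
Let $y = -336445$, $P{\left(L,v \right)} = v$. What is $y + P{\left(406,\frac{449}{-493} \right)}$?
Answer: $- \frac{165867834}{493} \approx -3.3645 \cdot 10^{5}$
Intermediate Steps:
$y + P{\left(406,\frac{449}{-493} \right)} = -336445 + \frac{449}{-493} = -336445 + 449 \left(- \frac{1}{493}\right) = -336445 - \frac{449}{493} = - \frac{165867834}{493}$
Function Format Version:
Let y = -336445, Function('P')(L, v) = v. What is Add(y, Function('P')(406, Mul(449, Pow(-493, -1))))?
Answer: Rational(-165867834, 493) ≈ -3.3645e+5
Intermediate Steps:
Add(y, Function('P')(406, Mul(449, Pow(-493, -1)))) = Add(-336445, Mul(449, Pow(-493, -1))) = Add(-336445, Mul(449, Rational(-1, 493))) = Add(-336445, Rational(-449, 493)) = Rational(-165867834, 493)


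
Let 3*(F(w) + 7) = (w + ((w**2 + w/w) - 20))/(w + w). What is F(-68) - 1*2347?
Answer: -964969/408 ≈ -2365.1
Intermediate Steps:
F(w) = -7 + (-19 + w + w**2)/(6*w) (F(w) = -7 + ((w + ((w**2 + w/w) - 20))/(w + w))/3 = -7 + ((w + ((w**2 + 1) - 20))/((2*w)))/3 = -7 + ((w + ((1 + w**2) - 20))*(1/(2*w)))/3 = -7 + ((w + (-19 + w**2))*(1/(2*w)))/3 = -7 + ((-19 + w + w**2)*(1/(2*w)))/3 = -7 + ((-19 + w + w**2)/(2*w))/3 = -7 + (-19 + w + w**2)/(6*w))
F(-68) - 1*2347 = (1/6)*(-19 - 68*(-41 - 68))/(-68) - 1*2347 = (1/6)*(-1/68)*(-19 - 68*(-109)) - 2347 = (1/6)*(-1/68)*(-19 + 7412) - 2347 = (1/6)*(-1/68)*7393 - 2347 = -7393/408 - 2347 = -964969/408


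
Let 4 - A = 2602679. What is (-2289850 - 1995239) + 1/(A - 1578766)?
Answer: -17917846833250/4181441 ≈ -4.2851e+6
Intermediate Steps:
A = -2602675 (A = 4 - 1*2602679 = 4 - 2602679 = -2602675)
(-2289850 - 1995239) + 1/(A - 1578766) = (-2289850 - 1995239) + 1/(-2602675 - 1578766) = -4285089 + 1/(-4181441) = -4285089 - 1/4181441 = -17917846833250/4181441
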